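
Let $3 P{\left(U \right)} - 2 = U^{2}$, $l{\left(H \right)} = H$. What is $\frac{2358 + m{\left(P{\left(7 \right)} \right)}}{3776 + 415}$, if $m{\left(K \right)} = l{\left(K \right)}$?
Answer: $\frac{2375}{4191} \approx 0.56669$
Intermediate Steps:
$P{\left(U \right)} = \frac{2}{3} + \frac{U^{2}}{3}$
$m{\left(K \right)} = K$
$\frac{2358 + m{\left(P{\left(7 \right)} \right)}}{3776 + 415} = \frac{2358 + \left(\frac{2}{3} + \frac{7^{2}}{3}\right)}{3776 + 415} = \frac{2358 + \left(\frac{2}{3} + \frac{1}{3} \cdot 49\right)}{4191} = \left(2358 + \left(\frac{2}{3} + \frac{49}{3}\right)\right) \frac{1}{4191} = \left(2358 + 17\right) \frac{1}{4191} = 2375 \cdot \frac{1}{4191} = \frac{2375}{4191}$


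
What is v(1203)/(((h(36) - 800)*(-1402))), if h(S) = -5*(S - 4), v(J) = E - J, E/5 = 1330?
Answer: 5447/1345920 ≈ 0.0040470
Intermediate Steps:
E = 6650 (E = 5*1330 = 6650)
v(J) = 6650 - J
h(S) = 20 - 5*S (h(S) = -5*(-4 + S) = 20 - 5*S)
v(1203)/(((h(36) - 800)*(-1402))) = (6650 - 1*1203)/((((20 - 5*36) - 800)*(-1402))) = (6650 - 1203)/((((20 - 180) - 800)*(-1402))) = 5447/(((-160 - 800)*(-1402))) = 5447/((-960*(-1402))) = 5447/1345920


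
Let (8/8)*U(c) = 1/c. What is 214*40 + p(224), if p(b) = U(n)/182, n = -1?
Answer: 1557919/182 ≈ 8560.0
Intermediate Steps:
U(c) = 1/c
p(b) = -1/182 (p(b) = 1/(-1*182) = -1*1/182 = -1/182)
214*40 + p(224) = 214*40 - 1/182 = 8560 - 1/182 = 1557919/182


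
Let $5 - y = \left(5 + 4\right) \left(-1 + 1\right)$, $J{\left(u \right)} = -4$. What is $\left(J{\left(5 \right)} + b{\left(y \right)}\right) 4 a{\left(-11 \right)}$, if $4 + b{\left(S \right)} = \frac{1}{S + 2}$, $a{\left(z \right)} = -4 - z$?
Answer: $-220$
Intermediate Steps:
$y = 5$ ($y = 5 - \left(5 + 4\right) \left(-1 + 1\right) = 5 - 9 \cdot 0 = 5 - 0 = 5 + 0 = 5$)
$b{\left(S \right)} = -4 + \frac{1}{2 + S}$ ($b{\left(S \right)} = -4 + \frac{1}{S + 2} = -4 + \frac{1}{2 + S}$)
$\left(J{\left(5 \right)} + b{\left(y \right)}\right) 4 a{\left(-11 \right)} = \left(-4 + \frac{-7 - 20}{2 + 5}\right) 4 \left(-4 - -11\right) = \left(-4 + \frac{-7 - 20}{7}\right) 4 \left(-4 + 11\right) = \left(-4 + \frac{1}{7} \left(-27\right)\right) 4 \cdot 7 = \left(-4 - \frac{27}{7}\right) 4 \cdot 7 = \left(- \frac{55}{7}\right) 4 \cdot 7 = \left(- \frac{220}{7}\right) 7 = -220$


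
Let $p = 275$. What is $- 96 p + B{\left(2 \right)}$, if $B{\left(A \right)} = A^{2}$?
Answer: $-26396$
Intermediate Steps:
$- 96 p + B{\left(2 \right)} = \left(-96\right) 275 + 2^{2} = -26400 + 4 = -26396$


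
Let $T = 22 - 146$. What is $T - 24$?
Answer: $-148$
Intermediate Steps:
$T = -124$ ($T = 22 - 146 = -124$)
$T - 24 = -124 - 24 = -148$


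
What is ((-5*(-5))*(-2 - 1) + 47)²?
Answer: 784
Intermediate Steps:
((-5*(-5))*(-2 - 1) + 47)² = (25*(-3) + 47)² = (-75 + 47)² = (-28)² = 784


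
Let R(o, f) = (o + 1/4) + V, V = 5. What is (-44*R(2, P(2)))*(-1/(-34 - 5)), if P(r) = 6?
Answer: -319/39 ≈ -8.1795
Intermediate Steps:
R(o, f) = 21/4 + o (R(o, f) = (o + 1/4) + 5 = (o + 1*(¼)) + 5 = (o + ¼) + 5 = (¼ + o) + 5 = 21/4 + o)
(-44*R(2, P(2)))*(-1/(-34 - 5)) = (-44*(21/4 + 2))*(-1/(-34 - 5)) = (-44*29/4)*(-1/(-39)) = -(-319)*(-1)/39 = -319*1/39 = -319/39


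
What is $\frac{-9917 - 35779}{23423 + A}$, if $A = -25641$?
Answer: $\frac{22848}{1109} \approx 20.602$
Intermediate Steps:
$\frac{-9917 - 35779}{23423 + A} = \frac{-9917 - 35779}{23423 - 25641} = - \frac{45696}{-2218} = \left(-45696\right) \left(- \frac{1}{2218}\right) = \frac{22848}{1109}$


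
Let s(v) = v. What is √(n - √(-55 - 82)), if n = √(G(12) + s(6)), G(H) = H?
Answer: √(3*√2 - I*√137) ≈ 2.889 - 2.0257*I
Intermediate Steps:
n = 3*√2 (n = √(12 + 6) = √18 = 3*√2 ≈ 4.2426)
√(n - √(-55 - 82)) = √(3*√2 - √(-55 - 82)) = √(3*√2 - √(-137)) = √(3*√2 - I*√137)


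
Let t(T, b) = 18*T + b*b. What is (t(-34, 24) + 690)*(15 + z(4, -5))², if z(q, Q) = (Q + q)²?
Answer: 167424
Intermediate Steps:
t(T, b) = b² + 18*T (t(T, b) = 18*T + b² = b² + 18*T)
(t(-34, 24) + 690)*(15 + z(4, -5))² = ((24² + 18*(-34)) + 690)*(15 + (-5 + 4)²)² = ((576 - 612) + 690)*(15 + (-1)²)² = (-36 + 690)*(15 + 1)² = 654*16² = 654*256 = 167424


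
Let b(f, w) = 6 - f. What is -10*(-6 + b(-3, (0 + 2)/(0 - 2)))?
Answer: -30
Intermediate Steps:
-10*(-6 + b(-3, (0 + 2)/(0 - 2))) = -10*(-6 + (6 - 1*(-3))) = -10*(-6 + (6 + 3)) = -10*(-6 + 9) = -10*3 = -30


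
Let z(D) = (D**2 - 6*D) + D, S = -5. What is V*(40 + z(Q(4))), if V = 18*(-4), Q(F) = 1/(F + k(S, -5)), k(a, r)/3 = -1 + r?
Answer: -142398/49 ≈ -2906.1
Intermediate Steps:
k(a, r) = -3 + 3*r (k(a, r) = 3*(-1 + r) = -3 + 3*r)
Q(F) = 1/(-18 + F) (Q(F) = 1/(F + (-3 + 3*(-5))) = 1/(F + (-3 - 15)) = 1/(F - 18) = 1/(-18 + F))
z(D) = D**2 - 5*D
V = -72
V*(40 + z(Q(4))) = -72*(40 + (-5 + 1/(-18 + 4))/(-18 + 4)) = -72*(40 + (-5 + 1/(-14))/(-14)) = -72*(40 - (-5 - 1/14)/14) = -72*(40 - 1/14*(-71/14)) = -72*(40 + 71/196) = -72*7911/196 = -142398/49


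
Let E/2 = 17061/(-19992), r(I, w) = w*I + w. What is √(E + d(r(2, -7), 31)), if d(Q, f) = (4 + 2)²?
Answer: √1942505/238 ≈ 5.8560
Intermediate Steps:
r(I, w) = w + I*w (r(I, w) = I*w + w = w + I*w)
E = -5687/3332 (E = 2*(17061/(-19992)) = 2*(17061*(-1/19992)) = 2*(-5687/6664) = -5687/3332 ≈ -1.7068)
d(Q, f) = 36 (d(Q, f) = 6² = 36)
√(E + d(r(2, -7), 31)) = √(-5687/3332 + 36) = √(114265/3332) = √1942505/238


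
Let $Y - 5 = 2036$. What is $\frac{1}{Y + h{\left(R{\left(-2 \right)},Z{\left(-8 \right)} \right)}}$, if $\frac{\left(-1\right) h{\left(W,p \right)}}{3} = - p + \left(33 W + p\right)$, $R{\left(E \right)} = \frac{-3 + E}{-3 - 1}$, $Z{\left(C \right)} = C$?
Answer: $\frac{4}{7669} \approx 0.00052158$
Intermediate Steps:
$Y = 2041$ ($Y = 5 + 2036 = 2041$)
$R{\left(E \right)} = \frac{3}{4} - \frac{E}{4}$ ($R{\left(E \right)} = \frac{-3 + E}{-4} = \left(-3 + E\right) \left(- \frac{1}{4}\right) = \frac{3}{4} - \frac{E}{4}$)
$h{\left(W,p \right)} = - 99 W$ ($h{\left(W,p \right)} = - 3 \left(- p + \left(33 W + p\right)\right) = - 3 \left(- p + \left(p + 33 W\right)\right) = - 3 \cdot 33 W = - 99 W$)
$\frac{1}{Y + h{\left(R{\left(-2 \right)},Z{\left(-8 \right)} \right)}} = \frac{1}{2041 - 99 \left(\frac{3}{4} - - \frac{1}{2}\right)} = \frac{1}{2041 - 99 \left(\frac{3}{4} + \frac{1}{2}\right)} = \frac{1}{2041 - \frac{495}{4}} = \frac{1}{\frac{7669}{4}} = \frac{4}{7669}$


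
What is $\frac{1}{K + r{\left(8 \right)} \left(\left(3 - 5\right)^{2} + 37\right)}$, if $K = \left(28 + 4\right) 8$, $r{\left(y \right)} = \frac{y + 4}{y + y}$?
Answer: $\frac{4}{1147} \approx 0.0034874$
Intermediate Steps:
$r{\left(y \right)} = \frac{4 + y}{2 y}$
$K = 256$ ($K = 32 \cdot 8 = 256$)
$\frac{1}{K + r{\left(8 \right)} \left(\left(3 - 5\right)^{2} + 37\right)} = \frac{1}{256 + \frac{4 + 8}{2 \cdot 8} \left(\left(3 - 5\right)^{2} + 37\right)} = \frac{1}{256 + \frac{1}{2} \cdot \frac{1}{8} \cdot 12 \left(\left(-2\right)^{2} + 37\right)} = \frac{1}{256 + \frac{3 \left(4 + 37\right)}{4}} = \frac{1}{256 + \frac{3}{4} \cdot 41} = \frac{1}{256 + \frac{123}{4}} = \frac{1}{\frac{1147}{4}} = \frac{4}{1147}$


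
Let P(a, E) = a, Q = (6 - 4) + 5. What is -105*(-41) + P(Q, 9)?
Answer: 4312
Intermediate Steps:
Q = 7 (Q = 2 + 5 = 7)
-105*(-41) + P(Q, 9) = -105*(-41) + 7 = 4305 + 7 = 4312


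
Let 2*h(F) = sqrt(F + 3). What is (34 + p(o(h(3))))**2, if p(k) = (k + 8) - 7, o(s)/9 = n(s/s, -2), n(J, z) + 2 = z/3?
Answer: 121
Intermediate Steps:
h(F) = sqrt(3 + F)/2 (h(F) = sqrt(F + 3)/2 = sqrt(3 + F)/2)
n(J, z) = -2 + z/3
o(s) = -24 (o(s) = 9*(-2 + (1/3)*(-2)) = 9*(-2 - 2/3) = 9*(-8/3) = -24)
p(k) = 1 + k (p(k) = (8 + k) - 7 = 1 + k)
(34 + p(o(h(3))))**2 = (34 + (1 - 24))**2 = (34 - 23)**2 = 11**2 = 121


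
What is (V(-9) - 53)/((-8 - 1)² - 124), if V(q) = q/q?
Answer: 52/43 ≈ 1.2093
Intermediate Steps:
V(q) = 1
(V(-9) - 53)/((-8 - 1)² - 124) = (1 - 53)/((-8 - 1)² - 124) = -52/((-9)² - 124) = -52/(81 - 124) = -52/(-43) = -52*(-1/43) = 52/43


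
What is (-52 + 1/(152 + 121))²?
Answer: 201498025/74529 ≈ 2703.6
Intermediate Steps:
(-52 + 1/(152 + 121))² = (-52 + 1/273)² = (-14195/273)² = 201498025/74529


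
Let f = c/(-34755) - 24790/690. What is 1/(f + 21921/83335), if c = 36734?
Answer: -634429355/23297153746 ≈ -0.027232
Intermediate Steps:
f = -9854699/266455 (f = 36734/(-34755) - 24790/690 = 36734*(-1/34755) - 24790*1/690 = -36734/34755 - 2479/69 = -9854699/266455 ≈ -36.984)
1/(f + 21921/83335) = 1/(-9854699/266455 + 21921/83335) = 1/(-23297153746/634429355) = -634429355/23297153746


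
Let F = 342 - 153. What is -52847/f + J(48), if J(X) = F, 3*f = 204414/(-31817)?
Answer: 1694311081/68138 ≈ 24866.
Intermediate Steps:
f = -68138/31817 (f = (204414/(-31817))/3 = (204414*(-1/31817))/3 = (⅓)*(-204414/31817) = -68138/31817 ≈ -2.1416)
F = 189
J(X) = 189
-52847/f + J(48) = -52847/(-68138/31817) + 189 = -52847*(-31817/68138) + 189 = 1681432999/68138 + 189 = 1694311081/68138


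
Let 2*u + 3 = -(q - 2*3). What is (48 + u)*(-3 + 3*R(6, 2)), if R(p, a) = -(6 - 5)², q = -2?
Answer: -303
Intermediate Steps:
u = 5/2 (u = -3/2 + (-(-2 - 2*3))/2 = -3/2 + (-(-2 - 6))/2 = -3/2 + (-1*(-8))/2 = -3/2 + (½)*8 = -3/2 + 4 = 5/2 ≈ 2.5000)
R(p, a) = -1 (R(p, a) = -1*1² = -1*1 = -1)
(48 + u)*(-3 + 3*R(6, 2)) = (48 + 5/2)*(-3 + 3*(-1)) = 101*(-3 - 3)/2 = (101/2)*(-6) = -303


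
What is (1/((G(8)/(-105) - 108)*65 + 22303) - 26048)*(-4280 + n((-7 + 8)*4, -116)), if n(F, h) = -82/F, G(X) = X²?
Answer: 71717299491507/640222 ≈ 1.1202e+8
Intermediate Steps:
(1/((G(8)/(-105) - 108)*65 + 22303) - 26048)*(-4280 + n((-7 + 8)*4, -116)) = (1/((8²/(-105) - 108)*65 + 22303) - 26048)*(-4280 - 82*1/(4*(-7 + 8))) = (1/((64*(-1/105) - 108)*65 + 22303) - 26048)*(-4280 - 82/(1*4)) = (1/((-64/105 - 108)*65 + 22303) - 26048)*(-4280 - 82/4) = (1/(-11404/105*65 + 22303) - 26048)*(-4280 - 82*¼) = (1/(-148252/21 + 22303) - 26048)*(-4280 - 41/2) = (1/(320111/21) - 26048)*(-8601/2) = (21/320111 - 26048)*(-8601/2) = -8338251307/320111*(-8601/2) = 71717299491507/640222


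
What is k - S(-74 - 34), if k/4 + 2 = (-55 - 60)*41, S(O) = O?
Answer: -18760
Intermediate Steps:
k = -18868 (k = -8 + 4*((-55 - 60)*41) = -8 + 4*(-115*41) = -8 + 4*(-4715) = -8 - 18860 = -18868)
k - S(-74 - 34) = -18868 - (-74 - 34) = -18868 - 1*(-108) = -18868 + 108 = -18760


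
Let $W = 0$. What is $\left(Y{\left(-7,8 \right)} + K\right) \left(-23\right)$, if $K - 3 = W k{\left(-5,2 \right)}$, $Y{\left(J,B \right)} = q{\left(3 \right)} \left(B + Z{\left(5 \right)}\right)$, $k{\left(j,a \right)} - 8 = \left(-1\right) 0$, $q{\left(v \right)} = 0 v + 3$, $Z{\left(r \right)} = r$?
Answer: $-966$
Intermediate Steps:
$q{\left(v \right)} = 3$ ($q{\left(v \right)} = 0 + 3 = 3$)
$k{\left(j,a \right)} = 8$ ($k{\left(j,a \right)} = 8 - 0 = 8 + 0 = 8$)
$Y{\left(J,B \right)} = 15 + 3 B$ ($Y{\left(J,B \right)} = 3 \left(B + 5\right) = 3 \left(5 + B\right) = 15 + 3 B$)
$K = 3$ ($K = 3 + 0 \cdot 8 = 3 + 0 = 3$)
$\left(Y{\left(-7,8 \right)} + K\right) \left(-23\right) = \left(\left(15 + 3 \cdot 8\right) + 3\right) \left(-23\right) = \left(\left(15 + 24\right) + 3\right) \left(-23\right) = \left(39 + 3\right) \left(-23\right) = 42 \left(-23\right) = -966$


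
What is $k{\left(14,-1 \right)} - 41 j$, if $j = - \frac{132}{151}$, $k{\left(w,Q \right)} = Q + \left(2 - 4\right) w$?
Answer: $\frac{1033}{151} \approx 6.8411$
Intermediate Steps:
$k{\left(w,Q \right)} = Q - 2 w$
$j = - \frac{132}{151}$ ($j = \left(-132\right) \frac{1}{151} = - \frac{132}{151} \approx -0.87417$)
$k{\left(14,-1 \right)} - 41 j = \left(-1 - 28\right) - - \frac{5412}{151} = \left(-1 - 28\right) + \frac{5412}{151} = -29 + \frac{5412}{151} = \frac{1033}{151}$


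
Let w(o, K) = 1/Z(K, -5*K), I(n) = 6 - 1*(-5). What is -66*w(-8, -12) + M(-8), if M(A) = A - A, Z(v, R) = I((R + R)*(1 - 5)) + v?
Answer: 66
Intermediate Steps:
I(n) = 11 (I(n) = 6 + 5 = 11)
Z(v, R) = 11 + v
w(o, K) = 1/(11 + K)
M(A) = 0
-66*w(-8, -12) + M(-8) = -66/(11 - 12) + 0 = -66/(-1) + 0 = -66*(-1) + 0 = 66 + 0 = 66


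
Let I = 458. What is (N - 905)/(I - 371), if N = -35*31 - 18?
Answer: -2008/87 ≈ -23.080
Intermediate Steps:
N = -1103 (N = -1085 - 18 = -1103)
(N - 905)/(I - 371) = (-1103 - 905)/(458 - 371) = -2008/87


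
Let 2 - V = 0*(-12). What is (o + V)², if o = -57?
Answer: 3025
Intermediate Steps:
V = 2 (V = 2 - 0*(-12) = 2 - 1*0 = 2 + 0 = 2)
(o + V)² = (-57 + 2)² = (-55)² = 3025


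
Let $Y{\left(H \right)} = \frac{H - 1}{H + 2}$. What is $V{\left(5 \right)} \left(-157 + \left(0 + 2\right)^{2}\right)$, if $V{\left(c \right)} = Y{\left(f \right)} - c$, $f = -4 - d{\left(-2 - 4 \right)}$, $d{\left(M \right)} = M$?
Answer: $\frac{2907}{4} \approx 726.75$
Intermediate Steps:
$f = 2$ ($f = -4 - \left(-2 - 4\right) = -4 - -6 = -4 + 6 = 2$)
$Y{\left(H \right)} = \frac{-1 + H}{2 + H}$
$V{\left(c \right)} = \frac{1}{4} - c$ ($V{\left(c \right)} = \frac{-1 + 2}{2 + 2} - c = \frac{1}{4} \cdot 1 - c = \frac{1}{4} - c$)
$V{\left(5 \right)} \left(-157 + \left(0 + 2\right)^{2}\right) = \left(\frac{1}{4} - 5\right) \left(-157 + \left(0 + 2\right)^{2}\right) = \left(\frac{1}{4} - 5\right) \left(-157 + 2^{2}\right) = - \frac{19 \left(-157 + 4\right)}{4} = \left(- \frac{19}{4}\right) \left(-153\right) = \frac{2907}{4}$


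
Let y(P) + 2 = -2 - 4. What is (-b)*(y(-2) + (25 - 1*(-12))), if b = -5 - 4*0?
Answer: 145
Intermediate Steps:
y(P) = -8 (y(P) = -2 + (-2 - 4) = -2 - 6 = -8)
b = -5 (b = -5 - 1*0 = -5 + 0 = -5)
(-b)*(y(-2) + (25 - 1*(-12))) = (-1*(-5))*(-8 + (25 - 1*(-12))) = 5*(-8 + (25 + 12)) = 5*(-8 + 37) = 5*29 = 145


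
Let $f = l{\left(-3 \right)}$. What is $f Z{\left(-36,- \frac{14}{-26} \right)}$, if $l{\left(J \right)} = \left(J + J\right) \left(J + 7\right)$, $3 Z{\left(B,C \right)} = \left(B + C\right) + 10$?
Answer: $\frac{2648}{13} \approx 203.69$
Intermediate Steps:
$Z{\left(B,C \right)} = \frac{10}{3} + \frac{B}{3} + \frac{C}{3}$ ($Z{\left(B,C \right)} = \frac{\left(B + C\right) + 10}{3} = \frac{10 + B + C}{3} = \frac{10}{3} + \frac{B}{3} + \frac{C}{3}$)
$l{\left(J \right)} = 2 J \left(7 + J\right)$
$f = -24$ ($f = 2 \left(-3\right) \left(7 - 3\right) = 2 \left(-3\right) 4 = -24$)
$f Z{\left(-36,- \frac{14}{-26} \right)} = - 24 \left(\frac{10}{3} + \frac{1}{3} \left(-36\right) + \frac{\left(-14\right) \frac{1}{-26}}{3}\right) = - 24 \left(\frac{10}{3} - 12 + \frac{\left(-14\right) \left(- \frac{1}{26}\right)}{3}\right) = - 24 \left(\frac{10}{3} - 12 + \frac{1}{3} \cdot \frac{7}{13}\right) = - 24 \left(\frac{10}{3} - 12 + \frac{7}{39}\right) = \left(-24\right) \left(- \frac{331}{39}\right) = \frac{2648}{13}$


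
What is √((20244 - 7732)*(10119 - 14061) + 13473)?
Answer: 297*I*√559 ≈ 7022.0*I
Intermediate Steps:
√((20244 - 7732)*(10119 - 14061) + 13473) = √(12512*(-3942) + 13473) = √(-49322304 + 13473) = √(-49308831) = 297*I*√559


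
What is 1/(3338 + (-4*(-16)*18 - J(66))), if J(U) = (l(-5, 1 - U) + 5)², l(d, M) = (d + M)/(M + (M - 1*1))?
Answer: 17161/76527265 ≈ 0.00022425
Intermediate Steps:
l(d, M) = (M + d)/(-1 + 2*M) (l(d, M) = (M + d)/(M + (M - 1)) = (M + d)/(M + (-1 + M)) = (M + d)/(-1 + 2*M))
J(U) = (5 + (-4 - U)/(1 - 2*U))² (J(U) = (((1 - U) - 5)/(-1 + 2*(1 - U)) + 5)² = ((-4 - U)/(-1 + (2 - 2*U)) + 5)² = ((-4 - U)/(1 - 2*U) + 5)² = (5 + (-4 - U)/(1 - 2*U))²)
1/(3338 + (-4*(-16)*18 - J(66))) = 1/(3338 + (-4*(-16)*18 - (-1 + 11*66)²/(1 - 2*66)²)) = 1/(3338 + (64*18 - (-1 + 726)²/(1 - 132)²)) = 1/(3338 + (1152 - 725²/(-131)²)) = 1/(3338 + (1152 - 525625/17161)) = 1/(3338 + 19243847/17161) = 1/(76527265/17161) = 17161/76527265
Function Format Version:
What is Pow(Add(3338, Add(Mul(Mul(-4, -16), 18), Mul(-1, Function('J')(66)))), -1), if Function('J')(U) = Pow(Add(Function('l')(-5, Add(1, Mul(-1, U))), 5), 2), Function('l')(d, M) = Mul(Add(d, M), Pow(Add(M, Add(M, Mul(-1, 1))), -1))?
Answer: Rational(17161, 76527265) ≈ 0.00022425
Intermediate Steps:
Function('l')(d, M) = Mul(Pow(Add(-1, Mul(2, M)), -1), Add(M, d)) (Function('l')(d, M) = Mul(Add(M, d), Pow(Add(M, Add(M, -1)), -1)) = Mul(Add(M, d), Pow(Add(M, Add(-1, M)), -1)) = Mul(Add(M, d), Pow(Add(-1, Mul(2, M)), -1)) = Mul(Pow(Add(-1, Mul(2, M)), -1), Add(M, d)))
Function('J')(U) = Pow(Add(5, Mul(Pow(Add(1, Mul(-2, U)), -1), Add(-4, Mul(-1, U)))), 2) (Function('J')(U) = Pow(Add(Mul(Pow(Add(-1, Mul(2, Add(1, Mul(-1, U)))), -1), Add(Add(1, Mul(-1, U)), -5)), 5), 2) = Pow(Add(Mul(Pow(Add(-1, Add(2, Mul(-2, U))), -1), Add(-4, Mul(-1, U))), 5), 2) = Pow(Add(Mul(Pow(Add(1, Mul(-2, U)), -1), Add(-4, Mul(-1, U))), 5), 2) = Pow(Add(5, Mul(Pow(Add(1, Mul(-2, U)), -1), Add(-4, Mul(-1, U)))), 2))
Pow(Add(3338, Add(Mul(Mul(-4, -16), 18), Mul(-1, Function('J')(66)))), -1) = Pow(Add(3338, Add(Mul(Mul(-4, -16), 18), Mul(-1, Mul(Pow(Add(1, Mul(-2, 66)), -2), Pow(Add(-1, Mul(11, 66)), 2))))), -1) = Pow(Add(3338, Add(Mul(64, 18), Mul(-1, Mul(Pow(Add(1, -132), -2), Pow(Add(-1, 726), 2))))), -1) = Pow(Add(3338, Add(1152, Mul(-1, Mul(Pow(-131, -2), Pow(725, 2))))), -1) = Pow(Add(3338, Add(1152, Mul(-1, Mul(Rational(1, 17161), 525625)))), -1) = Pow(Add(3338, Add(1152, Mul(-1, Rational(525625, 17161)))), -1) = Pow(Add(3338, Add(1152, Rational(-525625, 17161))), -1) = Pow(Add(3338, Rational(19243847, 17161)), -1) = Pow(Rational(76527265, 17161), -1) = Rational(17161, 76527265)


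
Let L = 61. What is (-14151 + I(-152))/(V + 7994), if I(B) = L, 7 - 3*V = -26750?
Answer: -14090/16913 ≈ -0.83309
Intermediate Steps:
V = 8919 (V = 7/3 - ⅓*(-26750) = 7/3 + 26750/3 = 8919)
I(B) = 61
(-14151 + I(-152))/(V + 7994) = (-14151 + 61)/(8919 + 7994) = -14090/16913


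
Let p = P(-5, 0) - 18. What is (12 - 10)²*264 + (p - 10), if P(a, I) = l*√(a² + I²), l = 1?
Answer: 1033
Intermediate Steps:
P(a, I) = √(I² + a²) (P(a, I) = 1*√(a² + I²) = 1*√(I² + a²) = √(I² + a²))
p = -13 (p = √(0² + (-5)²) - 18 = √(0 + 25) - 18 = √25 - 18 = 5 - 18 = -13)
(12 - 10)²*264 + (p - 10) = (12 - 10)²*264 + (-13 - 10) = 2²*264 - 23 = 4*264 - 23 = 1056 - 23 = 1033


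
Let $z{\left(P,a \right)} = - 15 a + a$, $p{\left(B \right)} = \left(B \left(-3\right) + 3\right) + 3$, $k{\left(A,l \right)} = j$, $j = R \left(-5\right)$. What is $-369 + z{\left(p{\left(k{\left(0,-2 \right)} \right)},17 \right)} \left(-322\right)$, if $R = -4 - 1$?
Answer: $76267$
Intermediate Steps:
$R = -5$
$j = 25$ ($j = \left(-5\right) \left(-5\right) = 25$)
$k{\left(A,l \right)} = 25$
$p{\left(B \right)} = 6 - 3 B$ ($p{\left(B \right)} = \left(- 3 B + 3\right) + 3 = \left(3 - 3 B\right) + 3 = 6 - 3 B$)
$z{\left(P,a \right)} = - 14 a$
$-369 + z{\left(p{\left(k{\left(0,-2 \right)} \right)},17 \right)} \left(-322\right) = -369 + \left(-14\right) 17 \left(-322\right) = -369 - -76636 = -369 + 76636 = 76267$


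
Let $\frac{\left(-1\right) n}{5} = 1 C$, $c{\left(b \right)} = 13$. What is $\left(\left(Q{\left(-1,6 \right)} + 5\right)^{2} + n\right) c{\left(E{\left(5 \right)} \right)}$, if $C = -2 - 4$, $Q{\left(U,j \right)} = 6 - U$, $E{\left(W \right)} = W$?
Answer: $2262$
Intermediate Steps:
$C = -6$ ($C = -2 - 4 = -6$)
$n = 30$ ($n = - 5 \cdot 1 \left(-6\right) = \left(-5\right) \left(-6\right) = 30$)
$\left(\left(Q{\left(-1,6 \right)} + 5\right)^{2} + n\right) c{\left(E{\left(5 \right)} \right)} = \left(\left(\left(6 - -1\right) + 5\right)^{2} + 30\right) 13 = \left(\left(\left(6 + 1\right) + 5\right)^{2} + 30\right) 13 = \left(\left(7 + 5\right)^{2} + 30\right) 13 = \left(12^{2} + 30\right) 13 = \left(144 + 30\right) 13 = 174 \cdot 13 = 2262$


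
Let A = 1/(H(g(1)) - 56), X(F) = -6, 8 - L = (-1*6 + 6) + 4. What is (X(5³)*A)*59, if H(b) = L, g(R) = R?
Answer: 177/26 ≈ 6.8077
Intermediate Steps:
L = 4 (L = 8 - ((-1*6 + 6) + 4) = 8 - ((-6 + 6) + 4) = 8 - (0 + 4) = 8 - 1*4 = 8 - 4 = 4)
H(b) = 4
A = -1/52 (A = 1/(4 - 56) = 1/(-52) = -1/52 ≈ -0.019231)
(X(5³)*A)*59 = -6*(-1/52)*59 = (3/26)*59 = 177/26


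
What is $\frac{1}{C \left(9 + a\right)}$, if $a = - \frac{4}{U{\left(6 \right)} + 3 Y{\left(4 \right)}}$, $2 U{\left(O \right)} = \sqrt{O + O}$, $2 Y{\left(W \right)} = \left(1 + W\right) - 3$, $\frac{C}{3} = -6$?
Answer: $- \frac{7}{858} + \frac{\sqrt{3}}{1287} \approx -0.0068127$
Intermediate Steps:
$C = -18$ ($C = 3 \left(-6\right) = -18$)
$Y{\left(W \right)} = -1 + \frac{W}{2}$ ($Y{\left(W \right)} = \frac{\left(1 + W\right) - 3}{2} = \frac{-2 + W}{2} = -1 + \frac{W}{2}$)
$U{\left(O \right)} = \frac{\sqrt{2} \sqrt{O}}{2}$ ($U{\left(O \right)} = \frac{\sqrt{O + O}}{2} = \frac{\sqrt{2 O}}{2} = \frac{\sqrt{2} \sqrt{O}}{2}$)
$a = - \frac{4}{3 + \sqrt{3}}$ ($a = - \frac{4}{\frac{\sqrt{2} \sqrt{6}}{2} + 3 \left(-1 + \frac{1}{2} \cdot 4\right)} = - \frac{4}{\sqrt{3} + 3 \left(-1 + 2\right)} = - \frac{4}{\sqrt{3} + 3 \cdot 1} = - \frac{4}{\sqrt{3} + 3} = - \frac{4}{3 + \sqrt{3}} \approx -0.8453$)
$\frac{1}{C \left(9 + a\right)} = \frac{1}{\left(-18\right) \left(9 - \left(2 - \frac{2 \sqrt{3}}{3}\right)\right)} = \frac{1}{\left(-18\right) \left(7 + \frac{2 \sqrt{3}}{3}\right)} = \frac{1}{-126 - 12 \sqrt{3}}$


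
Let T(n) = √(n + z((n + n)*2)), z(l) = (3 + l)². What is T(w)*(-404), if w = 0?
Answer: -1212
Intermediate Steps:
T(n) = √(n + (3 + 4*n)²) (T(n) = √(n + (3 + (n + n)*2)²) = √(n + (3 + (2*n)*2)²) = √(n + (3 + 4*n)²))
T(w)*(-404) = √(0 + (3 + 4*0)²)*(-404) = √(0 + (3 + 0)²)*(-404) = √(0 + 3²)*(-404) = √(0 + 9)*(-404) = √9*(-404) = 3*(-404) = -1212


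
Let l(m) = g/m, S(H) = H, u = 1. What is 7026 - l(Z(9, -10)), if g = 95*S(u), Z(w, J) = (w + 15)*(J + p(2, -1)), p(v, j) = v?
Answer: 1349087/192 ≈ 7026.5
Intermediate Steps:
Z(w, J) = (2 + J)*(15 + w) (Z(w, J) = (w + 15)*(J + 2) = (15 + w)*(2 + J) = (2 + J)*(15 + w))
g = 95 (g = 95*1 = 95)
l(m) = 95/m
7026 - l(Z(9, -10)) = 7026 - 95/(30 + 2*9 + 15*(-10) - 10*9) = 7026 - 95/(30 + 18 - 150 - 90) = 7026 - 95/(-192) = 7026 - 95*(-1)/192 = 7026 - 1*(-95/192) = 7026 + 95/192 = 1349087/192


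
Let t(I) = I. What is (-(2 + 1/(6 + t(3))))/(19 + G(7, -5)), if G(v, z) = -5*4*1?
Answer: 19/9 ≈ 2.1111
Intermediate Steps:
G(v, z) = -20 (G(v, z) = -20*1 = -20)
(-(2 + 1/(6 + t(3))))/(19 + G(7, -5)) = (-(2 + 1/(6 + 3)))/(19 - 20) = -(2 + 1/9)/(-1) = -(2 + ⅑)*(-1) = -1*19/9*(-1) = -19/9*(-1) = 19/9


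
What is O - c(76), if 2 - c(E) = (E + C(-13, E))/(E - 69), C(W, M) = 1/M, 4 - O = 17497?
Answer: -9301563/532 ≈ -17484.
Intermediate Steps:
O = -17493 (O = 4 - 1*17497 = 4 - 17497 = -17493)
c(E) = 2 - (E + 1/E)/(-69 + E) (c(E) = 2 - (E + 1/E)/(E - 69) = 2 - (E + 1/E)/(-69 + E))
O - c(76) = -17493 - (-1 - 1*76*(138 - 1*76))/(76*(-69 + 76)) = -17493 - (-1 - 1*76*(138 - 76))/(76*7) = -17493 - (-1 - 1*76*62)/(76*7) = -17493 - (-1 - 4712)/(76*7) = -17493 - (-4713)/(76*7) = -17493 - 1*(-4713/532) = -17493 + 4713/532 = -9301563/532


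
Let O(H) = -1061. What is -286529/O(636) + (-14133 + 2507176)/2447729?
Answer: 703990461264/2597040469 ≈ 271.07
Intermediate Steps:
-286529/O(636) + (-14133 + 2507176)/2447729 = -286529/(-1061) + (-14133 + 2507176)/2447729 = -286529*(-1/1061) + 2493043*(1/2447729) = 286529/1061 + 2493043/2447729 = 703990461264/2597040469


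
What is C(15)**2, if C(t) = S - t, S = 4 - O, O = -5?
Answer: 36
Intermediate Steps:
S = 9 (S = 4 - 1*(-5) = 4 + 5 = 9)
C(t) = 9 - t
C(15)**2 = (9 - 1*15)**2 = (9 - 15)**2 = (-6)**2 = 36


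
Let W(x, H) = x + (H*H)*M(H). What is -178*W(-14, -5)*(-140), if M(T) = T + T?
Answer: -6578880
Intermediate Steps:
M(T) = 2*T
W(x, H) = x + 2*H³ (W(x, H) = x + (H*H)*(2*H) = x + H²*(2*H) = x + 2*H³)
-178*W(-14, -5)*(-140) = -178*(-14 + 2*(-5)³)*(-140) = -178*(-14 + 2*(-125))*(-140) = -178*(-14 - 250)*(-140) = -178*(-264)*(-140) = 46992*(-140) = -6578880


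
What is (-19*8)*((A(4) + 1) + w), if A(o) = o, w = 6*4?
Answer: -4408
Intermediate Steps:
w = 24
(-19*8)*((A(4) + 1) + w) = (-19*8)*((4 + 1) + 24) = -152*(5 + 24) = -152*29 = -4408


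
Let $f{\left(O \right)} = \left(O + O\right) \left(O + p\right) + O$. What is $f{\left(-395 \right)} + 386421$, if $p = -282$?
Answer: $920856$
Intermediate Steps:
$f{\left(O \right)} = O + 2 O \left(-282 + O\right)$ ($f{\left(O \right)} = \left(O + O\right) \left(O - 282\right) + O = 2 O \left(-282 + O\right) + O = O + 2 O \left(-282 + O\right)$)
$f{\left(-395 \right)} + 386421 = - 395 \left(-563 + 2 \left(-395\right)\right) + 386421 = - 395 \left(-563 - 790\right) + 386421 = \left(-395\right) \left(-1353\right) + 386421 = 534435 + 386421 = 920856$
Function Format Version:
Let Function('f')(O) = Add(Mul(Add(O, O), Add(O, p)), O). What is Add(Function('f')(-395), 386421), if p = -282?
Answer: 920856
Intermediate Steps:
Function('f')(O) = Add(O, Mul(2, O, Add(-282, O))) (Function('f')(O) = Add(Mul(Add(O, O), Add(O, -282)), O) = Add(Mul(Mul(2, O), Add(-282, O)), O) = Add(Mul(2, O, Add(-282, O)), O) = Add(O, Mul(2, O, Add(-282, O))))
Add(Function('f')(-395), 386421) = Add(Mul(-395, Add(-563, Mul(2, -395))), 386421) = Add(Mul(-395, Add(-563, -790)), 386421) = Add(Mul(-395, -1353), 386421) = Add(534435, 386421) = 920856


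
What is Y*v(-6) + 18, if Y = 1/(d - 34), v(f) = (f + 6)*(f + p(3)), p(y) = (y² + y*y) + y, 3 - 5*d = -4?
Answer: 18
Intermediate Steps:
d = 7/5 (d = ⅗ - ⅕*(-4) = ⅗ + ⅘ = 7/5 ≈ 1.4000)
p(y) = y + 2*y² (p(y) = (y² + y²) + y = 2*y² + y = y + 2*y²)
v(f) = (6 + f)*(21 + f) (v(f) = (f + 6)*(f + 3*(1 + 2*3)) = (6 + f)*(f + 3*(1 + 6)) = (6 + f)*(f + 3*7) = (6 + f)*(f + 21) = (6 + f)*(21 + f))
Y = -5/163 (Y = 1/(7/5 - 34) = 1/(-163/5) = -5/163 ≈ -0.030675)
Y*v(-6) + 18 = -5*(126 + (-6)² + 27*(-6))/163 + 18 = -5*(126 + 36 - 162)/163 + 18 = -5/163*0 + 18 = 0 + 18 = 18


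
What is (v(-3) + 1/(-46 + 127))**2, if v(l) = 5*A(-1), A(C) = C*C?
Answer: 164836/6561 ≈ 25.124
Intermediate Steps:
A(C) = C**2
v(l) = 5 (v(l) = 5*(-1)**2 = 5*1 = 5)
(v(-3) + 1/(-46 + 127))**2 = (5 + 1/(-46 + 127))**2 = (5 + 1/81)**2 = (406/81)**2 = 164836/6561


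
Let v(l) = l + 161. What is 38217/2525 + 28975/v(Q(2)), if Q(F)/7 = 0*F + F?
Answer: 3193994/17675 ≈ 180.71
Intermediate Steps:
Q(F) = 7*F (Q(F) = 7*(0*F + F) = 7*(0 + F) = 7*F)
v(l) = 161 + l
38217/2525 + 28975/v(Q(2)) = 38217/2525 + 28975/(161 + 7*2) = 38217*(1/2525) + 28975/(161 + 14) = 38217/2525 + 28975/175 = 38217/2525 + 28975*(1/175) = 38217/2525 + 1159/7 = 3193994/17675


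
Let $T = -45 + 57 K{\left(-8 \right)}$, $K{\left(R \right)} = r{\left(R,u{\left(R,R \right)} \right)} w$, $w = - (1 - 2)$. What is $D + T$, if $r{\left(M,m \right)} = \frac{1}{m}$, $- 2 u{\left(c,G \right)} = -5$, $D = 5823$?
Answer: $\frac{29004}{5} \approx 5800.8$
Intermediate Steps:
$u{\left(c,G \right)} = \frac{5}{2}$ ($u{\left(c,G \right)} = \left(- \frac{1}{2}\right) \left(-5\right) = \frac{5}{2}$)
$w = 1$ ($w = \left(-1\right) \left(-1\right) = 1$)
$K{\left(R \right)} = \frac{2}{5}$ ($K{\left(R \right)} = \frac{1}{\frac{5}{2}} \cdot 1 = \frac{2}{5} \cdot 1 = \frac{2}{5}$)
$T = - \frac{111}{5}$ ($T = -45 + 57 \cdot \frac{2}{5} = -45 + \frac{114}{5} = - \frac{111}{5} \approx -22.2$)
$D + T = 5823 - \frac{111}{5} = \frac{29004}{5}$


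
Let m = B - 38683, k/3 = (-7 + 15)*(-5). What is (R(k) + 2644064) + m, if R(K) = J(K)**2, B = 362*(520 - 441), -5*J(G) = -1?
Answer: 65849476/25 ≈ 2.6340e+6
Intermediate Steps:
J(G) = 1/5 (J(G) = -1/5*(-1) = 1/5)
B = 28598 (B = 362*79 = 28598)
k = -120 (k = 3*((-7 + 15)*(-5)) = 3*(8*(-5)) = 3*(-40) = -120)
R(K) = 1/25 (R(K) = (1/5)**2 = 1/25)
m = -10085 (m = 28598 - 38683 = -10085)
(R(k) + 2644064) + m = (1/25 + 2644064) - 10085 = 66101601/25 - 10085 = 65849476/25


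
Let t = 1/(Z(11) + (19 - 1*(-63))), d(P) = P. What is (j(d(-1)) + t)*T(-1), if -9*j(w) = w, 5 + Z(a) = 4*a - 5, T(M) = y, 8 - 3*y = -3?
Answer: 1375/3132 ≈ 0.43902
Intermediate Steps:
y = 11/3 (y = 8/3 - 1/3*(-3) = 8/3 + 1 = 11/3 ≈ 3.6667)
T(M) = 11/3
Z(a) = -10 + 4*a (Z(a) = -5 + (4*a - 5) = -5 + (-5 + 4*a) = -10 + 4*a)
j(w) = -w/9
t = 1/116 (t = 1/((-10 + 4*11) + (19 - 1*(-63))) = 1/((-10 + 44) + (19 + 63)) = 1/(34 + 82) = 1/116 ≈ 0.0086207)
(j(d(-1)) + t)*T(-1) = (-1/9*(-1) + 1/116)*(11/3) = (1/9 + 1/116)*(11/3) = (125/1044)*(11/3) = 1375/3132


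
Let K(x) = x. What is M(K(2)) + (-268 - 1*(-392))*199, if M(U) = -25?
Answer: 24651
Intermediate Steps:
M(K(2)) + (-268 - 1*(-392))*199 = -25 + (-268 - 1*(-392))*199 = -25 + (-268 + 392)*199 = -25 + 124*199 = -25 + 24676 = 24651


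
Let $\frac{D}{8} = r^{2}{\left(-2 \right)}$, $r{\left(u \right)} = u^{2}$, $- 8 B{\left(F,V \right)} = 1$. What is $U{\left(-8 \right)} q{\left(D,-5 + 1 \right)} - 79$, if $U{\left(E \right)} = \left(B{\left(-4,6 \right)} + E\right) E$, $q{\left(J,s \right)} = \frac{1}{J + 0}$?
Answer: $- \frac{10047}{128} \approx -78.492$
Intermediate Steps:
$B{\left(F,V \right)} = - \frac{1}{8}$ ($B{\left(F,V \right)} = \left(- \frac{1}{8}\right) 1 = - \frac{1}{8}$)
$D = 128$ ($D = 8 \left(\left(-2\right)^{2}\right)^{2} = 8 \cdot 4^{2} = 8 \cdot 16 = 128$)
$q{\left(J,s \right)} = \frac{1}{J}$
$U{\left(E \right)} = E \left(- \frac{1}{8} + E\right)$ ($U{\left(E \right)} = \left(- \frac{1}{8} + E\right) E = E \left(- \frac{1}{8} + E\right)$)
$U{\left(-8 \right)} q{\left(D,-5 + 1 \right)} - 79 = \frac{\left(-8\right) \left(- \frac{1}{8} - 8\right)}{128} - 79 = \left(-8\right) \left(- \frac{65}{8}\right) \frac{1}{128} - 79 = 65 \cdot \frac{1}{128} - 79 = \frac{65}{128} - 79 = - \frac{10047}{128}$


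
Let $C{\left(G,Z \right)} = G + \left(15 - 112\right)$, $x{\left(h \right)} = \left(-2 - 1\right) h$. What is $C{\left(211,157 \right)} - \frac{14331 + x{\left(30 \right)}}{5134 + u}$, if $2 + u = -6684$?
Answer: $\frac{191169}{1552} \approx 123.18$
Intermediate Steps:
$u = -6686$ ($u = -2 - 6684 = -6686$)
$x{\left(h \right)} = - 3 h$
$C{\left(G,Z \right)} = -97 + G$ ($C{\left(G,Z \right)} = G - 97 = -97 + G$)
$C{\left(211,157 \right)} - \frac{14331 + x{\left(30 \right)}}{5134 + u} = \left(-97 + 211\right) - \frac{14331 - 90}{5134 - 6686} = 114 - \frac{14331 - 90}{-1552} = 114 - 14241 \left(- \frac{1}{1552}\right) = 114 - - \frac{14241}{1552} = 114 + \frac{14241}{1552} = \frac{191169}{1552}$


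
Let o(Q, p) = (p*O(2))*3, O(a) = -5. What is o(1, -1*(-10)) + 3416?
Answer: 3266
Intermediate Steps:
o(Q, p) = -15*p (o(Q, p) = (p*(-5))*3 = -5*p*3 = -15*p)
o(1, -1*(-10)) + 3416 = -(-15)*(-10) + 3416 = -15*10 + 3416 = -150 + 3416 = 3266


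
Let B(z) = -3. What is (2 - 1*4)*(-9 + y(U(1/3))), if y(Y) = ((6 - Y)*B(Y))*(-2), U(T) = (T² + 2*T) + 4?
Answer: 10/3 ≈ 3.3333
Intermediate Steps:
U(T) = 4 + T² + 2*T
y(Y) = 36 - 6*Y (y(Y) = ((6 - Y)*(-3))*(-2) = (-18 + 3*Y)*(-2) = 36 - 6*Y)
(2 - 1*4)*(-9 + y(U(1/3))) = (2 - 1*4)*(-9 + (36 - 6*(4 + (1/3)² + 2/3))) = (2 - 4)*(-9 + (36 - 6*(4 + (⅓)² + 2*(⅓)))) = -2*(-9 + (36 - 6*(4 + ⅑ + ⅔))) = -2*(-9 + (36 - 6*43/9)) = -2*(-9 + (36 - 86/3)) = -2*(-9 + 22/3) = -2*(-5/3) = 10/3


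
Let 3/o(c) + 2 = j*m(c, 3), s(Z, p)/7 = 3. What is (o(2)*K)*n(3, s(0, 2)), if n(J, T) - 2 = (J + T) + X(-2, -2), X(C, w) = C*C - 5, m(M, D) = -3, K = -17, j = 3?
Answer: 1275/11 ≈ 115.91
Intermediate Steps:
s(Z, p) = 21 (s(Z, p) = 7*3 = 21)
X(C, w) = -5 + C² (X(C, w) = C² - 5 = -5 + C²)
o(c) = -3/11 (o(c) = 3/(-2 + 3*(-3)) = 3/(-2 - 9) = 3/(-11) = 3*(-1/11) = -3/11)
n(J, T) = 1 + J + T (n(J, T) = 2 + ((J + T) + (-5 + (-2)²)) = 2 + ((J + T) + (-5 + 4)) = 2 + ((J + T) - 1) = 2 + (-1 + J + T) = 1 + J + T)
(o(2)*K)*n(3, s(0, 2)) = (-3/11*(-17))*(1 + 3 + 21) = (51/11)*25 = 1275/11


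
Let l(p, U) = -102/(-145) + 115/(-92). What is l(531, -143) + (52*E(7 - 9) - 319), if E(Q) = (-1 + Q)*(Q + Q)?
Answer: 176583/580 ≈ 304.45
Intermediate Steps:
l(p, U) = -317/580 (l(p, U) = -102*(-1/145) + 115*(-1/92) = 102/145 - 5/4 = -317/580)
E(Q) = 2*Q*(-1 + Q) (E(Q) = (-1 + Q)*(2*Q) = 2*Q*(-1 + Q))
l(531, -143) + (52*E(7 - 9) - 319) = -317/580 + (52*(2*(7 - 9)*(-1 + (7 - 9))) - 319) = -317/580 + (52*(2*(-2)*(-1 - 2)) - 319) = -317/580 + (52*(2*(-2)*(-3)) - 319) = -317/580 + (52*12 - 319) = -317/580 + (624 - 319) = -317/580 + 305 = 176583/580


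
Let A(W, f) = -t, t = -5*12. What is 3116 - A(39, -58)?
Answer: 3056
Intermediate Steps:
t = -60
A(W, f) = 60 (A(W, f) = -1*(-60) = 60)
3116 - A(39, -58) = 3116 - 1*60 = 3116 - 60 = 3056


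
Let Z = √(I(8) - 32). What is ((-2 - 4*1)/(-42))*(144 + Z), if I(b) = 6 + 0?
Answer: 144/7 + I*√26/7 ≈ 20.571 + 0.72843*I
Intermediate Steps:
I(b) = 6
Z = I*√26 (Z = √(6 - 32) = √(-26) = I*√26 ≈ 5.099*I)
((-2 - 4*1)/(-42))*(144 + Z) = ((-2 - 4*1)/(-42))*(144 + I*√26) = ((-2 - 4)*(-1/42))*(144 + I*√26) = (-6*(-1/42))*(144 + I*√26) = (144 + I*√26)/7 = 144/7 + I*√26/7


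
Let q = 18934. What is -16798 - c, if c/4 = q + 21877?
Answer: -180042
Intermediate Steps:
c = 163244 (c = 4*(18934 + 21877) = 4*40811 = 163244)
-16798 - c = -16798 - 1*163244 = -16798 - 163244 = -180042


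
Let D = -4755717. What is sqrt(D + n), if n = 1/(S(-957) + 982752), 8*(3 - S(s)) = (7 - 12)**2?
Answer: I*sqrt(293956954422966760205)/7862015 ≈ 2180.8*I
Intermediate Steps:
S(s) = -1/8 (S(s) = 3 - (7 - 12)**2/8 = 3 - 1/8*(-5)**2 = 3 - 1/8*25 = 3 - 25/8 = -1/8)
n = 8/7862015 (n = 1/(-1/8 + 982752) = 1/(7862015/8) = 8/7862015 ≈ 1.0175e-6)
sqrt(D + n) = sqrt(-4755717 + 8/7862015) = sqrt(-37389518389747/7862015) = I*sqrt(293956954422966760205)/7862015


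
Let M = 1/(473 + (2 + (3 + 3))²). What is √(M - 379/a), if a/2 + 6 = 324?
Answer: I*√213865441/18974 ≈ 0.77075*I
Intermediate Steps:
a = 636 (a = -12 + 2*324 = -12 + 648 = 636)
M = 1/537 (M = 1/(473 + (2 + 6)²) = 1/(473 + 8²) = 1/(473 + 64) = 1/537 ≈ 0.0018622)
√(M - 379/a) = √(1/537 - 379/636) = √(-22543/37948) = I*√213865441/18974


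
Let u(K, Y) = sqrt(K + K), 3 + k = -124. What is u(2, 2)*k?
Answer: -254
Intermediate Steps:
k = -127 (k = -3 - 124 = -127)
u(K, Y) = sqrt(2)*sqrt(K) (u(K, Y) = sqrt(2*K) = sqrt(2)*sqrt(K))
u(2, 2)*k = (sqrt(2)*sqrt(2))*(-127) = 2*(-127) = -254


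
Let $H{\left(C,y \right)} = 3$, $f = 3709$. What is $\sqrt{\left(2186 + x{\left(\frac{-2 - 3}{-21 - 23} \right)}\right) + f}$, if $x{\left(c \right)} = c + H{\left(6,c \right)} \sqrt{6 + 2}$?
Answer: $\frac{\sqrt{2853235 + 2904 \sqrt{2}}}{22} \approx 76.835$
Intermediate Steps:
$x{\left(c \right)} = c + 6 \sqrt{2}$ ($x{\left(c \right)} = c + 3 \sqrt{6 + 2} = c + 3 \sqrt{8} = c + 3 \cdot 2 \sqrt{2} = c + 6 \sqrt{2}$)
$\sqrt{\left(2186 + x{\left(\frac{-2 - 3}{-21 - 23} \right)}\right) + f} = \sqrt{\left(2186 + \left(\frac{-2 - 3}{-21 - 23} + 6 \sqrt{2}\right)\right) + 3709} = \sqrt{\left(2186 - \left(- \frac{5}{44} - 6 \sqrt{2}\right)\right) + 3709} = \sqrt{\left(2186 + \left(\frac{5}{44} + 6 \sqrt{2}\right)\right) + 3709} = \sqrt{\left(\frac{96189}{44} + 6 \sqrt{2}\right) + 3709} = \sqrt{\frac{259385}{44} + 6 \sqrt{2}}$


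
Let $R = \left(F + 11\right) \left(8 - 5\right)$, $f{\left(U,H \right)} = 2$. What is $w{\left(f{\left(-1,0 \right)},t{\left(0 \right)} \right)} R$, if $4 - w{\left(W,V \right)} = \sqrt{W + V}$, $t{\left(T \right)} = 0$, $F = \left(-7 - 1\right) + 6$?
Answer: $108 - 27 \sqrt{2} \approx 69.816$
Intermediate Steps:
$F = -2$ ($F = -8 + 6 = -2$)
$w{\left(W,V \right)} = 4 - \sqrt{V + W}$ ($w{\left(W,V \right)} = 4 - \sqrt{W + V} = 4 - \sqrt{V + W}$)
$R = 27$ ($R = \left(-2 + 11\right) \left(8 - 5\right) = 9 \cdot 3 = 27$)
$w{\left(f{\left(-1,0 \right)},t{\left(0 \right)} \right)} R = \left(4 - \sqrt{0 + 2}\right) 27 = \left(4 - \sqrt{2}\right) 27 = 108 - 27 \sqrt{2}$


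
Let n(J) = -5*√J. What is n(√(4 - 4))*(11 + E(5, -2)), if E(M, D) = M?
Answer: 0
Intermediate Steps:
n(√(4 - 4))*(11 + E(5, -2)) = (-5*(4 - 4)^(¼))*(11 + 5) = -5*√(√0)*16 = -5*√0*16 = -5*0*16 = 0*16 = 0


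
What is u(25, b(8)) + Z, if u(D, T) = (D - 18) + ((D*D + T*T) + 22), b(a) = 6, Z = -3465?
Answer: -2775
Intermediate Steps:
u(D, T) = 4 + D + D**2 + T**2 (u(D, T) = (-18 + D) + ((D**2 + T**2) + 22) = (-18 + D) + (22 + D**2 + T**2) = 4 + D + D**2 + T**2)
u(25, b(8)) + Z = (4 + 25 + 25**2 + 6**2) - 3465 = (4 + 25 + 625 + 36) - 3465 = 690 - 3465 = -2775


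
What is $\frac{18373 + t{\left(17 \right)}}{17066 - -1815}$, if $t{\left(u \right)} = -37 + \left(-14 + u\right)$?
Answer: $\frac{18339}{18881} \approx 0.97129$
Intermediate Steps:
$t{\left(u \right)} = -51 + u$
$\frac{18373 + t{\left(17 \right)}}{17066 - -1815} = \frac{18373 + \left(-51 + 17\right)}{17066 - -1815} = \frac{18373 - 34}{17066 + 1815} = \frac{18339}{18881}$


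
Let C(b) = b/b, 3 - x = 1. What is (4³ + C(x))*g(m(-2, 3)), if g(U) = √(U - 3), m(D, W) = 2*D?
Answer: 65*I*√7 ≈ 171.97*I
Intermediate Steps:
x = 2 (x = 3 - 1*1 = 3 - 1 = 2)
g(U) = √(-3 + U)
C(b) = 1
(4³ + C(x))*g(m(-2, 3)) = (4³ + 1)*√(-3 + 2*(-2)) = (64 + 1)*√(-3 - 4) = 65*√(-7) = 65*(I*√7) = 65*I*√7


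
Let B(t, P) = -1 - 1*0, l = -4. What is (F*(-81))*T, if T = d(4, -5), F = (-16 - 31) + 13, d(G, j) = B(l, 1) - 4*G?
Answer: -46818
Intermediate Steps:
B(t, P) = -1 (B(t, P) = -1 + 0 = -1)
d(G, j) = -1 - 4*G
F = -34 (F = -47 + 13 = -34)
T = -17 (T = -1 - 4*4 = -1 - 16 = -17)
(F*(-81))*T = -34*(-81)*(-17) = 2754*(-17) = -46818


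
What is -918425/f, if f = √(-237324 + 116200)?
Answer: 918425*I*√30281/60562 ≈ 2638.9*I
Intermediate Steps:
f = 2*I*√30281 (f = √(-121124) = 2*I*√30281 ≈ 348.03*I)
-918425/f = -918425*(-I*√30281/60562) = -(-918425)*I*√30281/60562 = 918425*I*√30281/60562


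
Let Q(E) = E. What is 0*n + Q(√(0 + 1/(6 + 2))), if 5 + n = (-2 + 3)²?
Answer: √2/4 ≈ 0.35355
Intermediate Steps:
n = -4 (n = -5 + (-2 + 3)² = -5 + 1² = -5 + 1 = -4)
0*n + Q(√(0 + 1/(6 + 2))) = 0*(-4) + √(0 + 1/(6 + 2)) = 0 + √(0 + 1/8) = 0 + √(0 + ⅛) = 0 + √(⅛) = 0 + √2/4 = √2/4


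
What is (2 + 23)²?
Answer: 625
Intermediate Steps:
(2 + 23)² = 25² = 625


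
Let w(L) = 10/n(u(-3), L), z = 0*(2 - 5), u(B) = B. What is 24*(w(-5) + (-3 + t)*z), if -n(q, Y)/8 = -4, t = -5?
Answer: 15/2 ≈ 7.5000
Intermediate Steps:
z = 0 (z = 0*(-3) = 0)
n(q, Y) = 32 (n(q, Y) = -8*(-4) = 32)
w(L) = 5/16 (w(L) = 10/32 = 10*(1/32) = 5/16)
24*(w(-5) + (-3 + t)*z) = 24*(5/16 + (-3 - 5)*0) = 24*(5/16 - 8*0) = 24*(5/16 + 0) = 24*(5/16) = 15/2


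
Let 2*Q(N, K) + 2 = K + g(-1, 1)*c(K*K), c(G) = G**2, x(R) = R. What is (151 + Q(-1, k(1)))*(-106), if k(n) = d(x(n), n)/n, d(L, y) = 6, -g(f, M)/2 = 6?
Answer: 808038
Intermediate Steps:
g(f, M) = -12 (g(f, M) = -2*6 = -12)
k(n) = 6/n
Q(N, K) = -1 + K/2 - 6*K**4 (Q(N, K) = -1 + (K - 12*K**4)/2 = -1 + (K/2 - 6*K**4) = -1 + K/2 - 6*K**4)
(151 + Q(-1, k(1)))*(-106) = (151 + (-1 + (6/1)/2 - 6*(6/1)**4))*(-106) = (151 + (-1 + (6*1)/2 - 6*(6*1)**4))*(-106) = (151 + (-1 + (1/2)*6 - 6*6**4))*(-106) = (151 + (-1 + 3 - 6*1296))*(-106) = (151 + (-1 + 3 - 7776))*(-106) = (151 - 7774)*(-106) = -7623*(-106) = 808038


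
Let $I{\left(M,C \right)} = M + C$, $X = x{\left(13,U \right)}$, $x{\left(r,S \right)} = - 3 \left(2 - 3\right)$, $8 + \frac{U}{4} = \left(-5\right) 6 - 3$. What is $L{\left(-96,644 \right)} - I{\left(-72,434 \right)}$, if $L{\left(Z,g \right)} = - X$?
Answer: $-365$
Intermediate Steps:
$U = -164$ ($U = -32 + 4 \left(\left(-5\right) 6 - 3\right) = -32 + 4 \left(-30 - 3\right) = -32 + 4 \left(-33\right) = -32 - 132 = -164$)
$x{\left(r,S \right)} = 3$ ($x{\left(r,S \right)} = \left(-3\right) \left(-1\right) = 3$)
$X = 3$
$L{\left(Z,g \right)} = -3$ ($L{\left(Z,g \right)} = \left(-1\right) 3 = -3$)
$I{\left(M,C \right)} = C + M$
$L{\left(-96,644 \right)} - I{\left(-72,434 \right)} = -3 - \left(434 - 72\right) = -3 - 362 = -365$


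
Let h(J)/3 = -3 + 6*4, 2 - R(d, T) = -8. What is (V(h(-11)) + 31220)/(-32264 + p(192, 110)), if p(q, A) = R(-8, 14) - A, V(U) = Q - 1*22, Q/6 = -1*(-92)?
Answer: -15875/16182 ≈ -0.98103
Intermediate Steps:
R(d, T) = 10 (R(d, T) = 2 - 1*(-8) = 2 + 8 = 10)
h(J) = 63 (h(J) = 3*(-3 + 6*4) = 3*(-3 + 24) = 3*21 = 63)
Q = 552 (Q = 6*(-1*(-92)) = 6*92 = 552)
V(U) = 530 (V(U) = 552 - 1*22 = 552 - 22 = 530)
p(q, A) = 10 - A
(V(h(-11)) + 31220)/(-32264 + p(192, 110)) = (530 + 31220)/(-32264 + (10 - 1*110)) = 31750/(-32264 + (10 - 110)) = 31750/(-32264 - 100) = 31750/(-32364) = 31750*(-1/32364) = -15875/16182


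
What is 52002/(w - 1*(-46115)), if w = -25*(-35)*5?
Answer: 963/935 ≈ 1.0299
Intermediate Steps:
w = 4375 (w = 875*5 = 4375)
52002/(w - 1*(-46115)) = 52002/(4375 - 1*(-46115)) = 52002/(4375 + 46115) = 52002/50490 = 52002*(1/50490) = 963/935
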